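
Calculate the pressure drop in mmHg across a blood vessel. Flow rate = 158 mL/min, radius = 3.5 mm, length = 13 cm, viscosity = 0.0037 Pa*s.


dP = 8*mu*L*Q / (pi*r^4)
Q = 158 mL/min = 2.63333e-06 m^3/s
dP = 21.4941 Pa = 21.4941 / 133.322 mmHg = 0.1612 mmHg


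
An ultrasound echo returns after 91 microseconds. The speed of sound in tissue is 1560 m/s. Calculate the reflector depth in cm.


depth = c * t / 2
t = 91 us = 9.1000e-05 s
depth = 1560 * 9.1000e-05 / 2
depth = 0.07098 m = 7.098 cm


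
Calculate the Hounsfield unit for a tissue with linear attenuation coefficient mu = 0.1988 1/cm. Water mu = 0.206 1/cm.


HU = ((mu_tissue - mu_water) / mu_water) * 1000
HU = ((0.1988 - 0.206) / 0.206) * 1000
HU = -34.95


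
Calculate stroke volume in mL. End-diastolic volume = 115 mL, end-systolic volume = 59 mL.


SV = EDV - ESV
SV = 115 - 59
SV = 56 mL


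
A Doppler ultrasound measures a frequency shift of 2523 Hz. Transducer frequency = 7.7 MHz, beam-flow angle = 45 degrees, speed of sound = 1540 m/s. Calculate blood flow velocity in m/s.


v = fd * c / (2 * f0 * cos(theta))
v = 2523 * 1540 / (2 * 7.7000e+06 * cos(45))
v = 0.3568 m/s


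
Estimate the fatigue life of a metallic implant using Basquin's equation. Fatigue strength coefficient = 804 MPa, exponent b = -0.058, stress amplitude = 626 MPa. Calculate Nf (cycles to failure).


sigma_a = sigma_f' * (2Nf)^b
2Nf = (sigma_a/sigma_f')^(1/b)
2Nf = (626/804)^(1/-0.058)
2Nf = 74.786409
Nf = 37.39


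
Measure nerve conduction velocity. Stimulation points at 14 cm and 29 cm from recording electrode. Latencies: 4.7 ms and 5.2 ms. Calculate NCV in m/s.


Distance = (29 - 14) / 100 = 0.15 m
dt = (5.2 - 4.7) / 1000 = 5.0000e-04 s
NCV = dist / dt = 300 m/s


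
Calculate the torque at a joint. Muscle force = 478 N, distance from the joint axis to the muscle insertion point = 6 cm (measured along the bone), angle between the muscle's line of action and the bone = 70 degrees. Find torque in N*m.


Torque = F * d * sin(theta)   (moment arm = d*sin(theta))
d = 6 cm = 0.06 m
Torque = 478 * 0.06 * sin(70)
Torque = 26.95 N*m


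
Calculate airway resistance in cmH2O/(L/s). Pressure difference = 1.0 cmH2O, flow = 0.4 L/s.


R = dP / flow
R = 1.0 / 0.4
R = 2.5 cmH2O/(L/s)


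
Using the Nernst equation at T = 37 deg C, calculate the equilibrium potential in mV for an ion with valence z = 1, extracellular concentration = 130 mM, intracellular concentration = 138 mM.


E = (RT/(zF)) * ln(C_out/C_in)
T = 37 + 273.15 = 310.15 K
E = (8.314 * 310.15 / (1 * 96485)) * ln(130/138)
E = -1.596 mV


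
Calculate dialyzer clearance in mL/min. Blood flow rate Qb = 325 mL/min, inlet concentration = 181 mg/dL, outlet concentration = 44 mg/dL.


K = Qb * (Cb_in - Cb_out) / Cb_in
K = 325 * (181 - 44) / 181
K = 246 mL/min


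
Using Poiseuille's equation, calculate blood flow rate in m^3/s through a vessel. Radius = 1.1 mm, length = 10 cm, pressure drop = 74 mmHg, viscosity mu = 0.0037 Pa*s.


Q = pi*r^4*dP / (8*mu*L)
r = 0.0011 m, L = 0.1 m
dP = 74 mmHg = 9865.828 Pa
Q = 1.5331e-05 m^3/s


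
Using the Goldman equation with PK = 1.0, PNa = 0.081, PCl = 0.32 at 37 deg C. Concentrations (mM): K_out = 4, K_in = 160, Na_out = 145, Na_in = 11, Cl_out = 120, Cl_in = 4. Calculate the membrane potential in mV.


Vm = (RT/F)*ln((PK*Ko + PNa*Nao + PCl*Cli)/(PK*Ki + PNa*Nai + PCl*Clo))
Numer = 17.025, Denom = 199.291
Vm = -65.75 mV


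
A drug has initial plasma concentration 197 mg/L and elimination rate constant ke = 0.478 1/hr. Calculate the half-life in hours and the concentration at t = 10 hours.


t_half = ln(2) / ke = 0.693147 / 0.478 = 1.45 hr
C(t) = C0 * exp(-ke*t) = 197 * exp(-0.478*10)
C(10) = 1.654 mg/L


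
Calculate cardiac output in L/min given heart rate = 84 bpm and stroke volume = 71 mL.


CO = HR * SV
CO = 84 * 71 / 1000
CO = 5.964 L/min


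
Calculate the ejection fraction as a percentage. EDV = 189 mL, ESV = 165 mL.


SV = EDV - ESV = 189 - 165 = 24 mL
EF = SV/EDV * 100 = 24/189 * 100
EF = 12.7%


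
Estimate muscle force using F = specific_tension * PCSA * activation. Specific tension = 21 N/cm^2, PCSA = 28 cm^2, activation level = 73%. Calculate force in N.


F = sigma * PCSA * activation
F = 21 * 28 * 0.73
F = 429.2 N


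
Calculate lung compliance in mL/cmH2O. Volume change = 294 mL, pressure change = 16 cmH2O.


C = dV / dP
C = 294 / 16
C = 18.38 mL/cmH2O


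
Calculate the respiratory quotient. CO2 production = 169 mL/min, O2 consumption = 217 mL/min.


RQ = VCO2 / VO2
RQ = 169 / 217
RQ = 0.7788


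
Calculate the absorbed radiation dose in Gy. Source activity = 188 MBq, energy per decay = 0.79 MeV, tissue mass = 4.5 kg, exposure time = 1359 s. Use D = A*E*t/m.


A = 188 MBq = 1.8800e+08 Bq
E = 0.79 MeV = 1.26558e-13 J
D = A*E*t/m = 1.8800e+08*1.26558e-13*1359/4.5
D = 0.007185 Gy


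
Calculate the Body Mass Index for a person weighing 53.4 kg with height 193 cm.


BMI = weight / height^2
height = 193 cm = 1.93 m
BMI = 53.4 / 1.93^2
BMI = 14.34 kg/m^2


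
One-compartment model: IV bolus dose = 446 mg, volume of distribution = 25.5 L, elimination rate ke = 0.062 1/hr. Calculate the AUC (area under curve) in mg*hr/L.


C0 = Dose/Vd = 446/25.5 = 17.4902 mg/L
AUC = C0/ke = 17.4902/0.062
AUC = 282.1 mg*hr/L


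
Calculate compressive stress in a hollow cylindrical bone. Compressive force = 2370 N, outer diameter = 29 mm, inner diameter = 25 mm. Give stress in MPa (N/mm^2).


A = pi*(r_o^2 - r_i^2)
r_o = 14.5 mm, r_i = 12.5 mm
A = 169.646 mm^2
sigma = F/A = 2370 / 169.646
sigma = 13.97 MPa


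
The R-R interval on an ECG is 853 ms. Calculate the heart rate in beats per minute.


HR = 60 / RR_interval(s)
RR = 853 ms = 0.853 s
HR = 60 / 0.853 = 70.34 bpm


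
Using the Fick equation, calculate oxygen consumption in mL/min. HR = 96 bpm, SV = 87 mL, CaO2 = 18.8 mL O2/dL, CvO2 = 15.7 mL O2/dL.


CO = HR*SV = 96*87/1000 = 8.352 L/min
a-v O2 diff = 18.8 - 15.7 = 3.1 mL/dL
VO2 = CO * (CaO2-CvO2) * 10 dL/L
VO2 = 8.352 * 3.1 * 10
VO2 = 258.9 mL/min


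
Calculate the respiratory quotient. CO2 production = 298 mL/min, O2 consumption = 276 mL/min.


RQ = VCO2 / VO2
RQ = 298 / 276
RQ = 1.08


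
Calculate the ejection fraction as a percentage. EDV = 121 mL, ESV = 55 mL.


SV = EDV - ESV = 121 - 55 = 66 mL
EF = SV/EDV * 100 = 66/121 * 100
EF = 54.55%


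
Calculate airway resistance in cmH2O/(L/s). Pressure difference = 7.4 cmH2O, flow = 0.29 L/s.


R = dP / flow
R = 7.4 / 0.29
R = 25.52 cmH2O/(L/s)


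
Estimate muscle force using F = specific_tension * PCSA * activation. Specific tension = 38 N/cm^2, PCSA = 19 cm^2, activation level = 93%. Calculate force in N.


F = sigma * PCSA * activation
F = 38 * 19 * 0.93
F = 671.5 N


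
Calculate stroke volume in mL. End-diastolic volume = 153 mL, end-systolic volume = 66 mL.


SV = EDV - ESV
SV = 153 - 66
SV = 87 mL


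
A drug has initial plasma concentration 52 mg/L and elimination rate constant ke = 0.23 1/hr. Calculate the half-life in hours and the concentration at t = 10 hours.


t_half = ln(2) / ke = 0.693147 / 0.23 = 3.014 hr
C(t) = C0 * exp(-ke*t) = 52 * exp(-0.23*10)
C(10) = 5.213 mg/L


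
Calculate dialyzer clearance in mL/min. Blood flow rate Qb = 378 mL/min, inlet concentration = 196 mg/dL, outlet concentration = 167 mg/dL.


K = Qb * (Cb_in - Cb_out) / Cb_in
K = 378 * (196 - 167) / 196
K = 55.93 mL/min


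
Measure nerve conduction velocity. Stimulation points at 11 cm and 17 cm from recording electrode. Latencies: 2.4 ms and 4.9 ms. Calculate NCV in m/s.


Distance = (17 - 11) / 100 = 0.06 m
dt = (4.9 - 2.4) / 1000 = 0.0025 s
NCV = dist / dt = 24 m/s


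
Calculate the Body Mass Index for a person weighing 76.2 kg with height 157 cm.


BMI = weight / height^2
height = 157 cm = 1.57 m
BMI = 76.2 / 1.57^2
BMI = 30.91 kg/m^2


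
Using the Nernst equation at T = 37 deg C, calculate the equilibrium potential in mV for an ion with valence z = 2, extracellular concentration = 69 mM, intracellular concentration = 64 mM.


E = (RT/(zF)) * ln(C_out/C_in)
T = 37 + 273.15 = 310.15 K
E = (8.314 * 310.15 / (2 * 96485)) * ln(69/64)
E = 1.005 mV


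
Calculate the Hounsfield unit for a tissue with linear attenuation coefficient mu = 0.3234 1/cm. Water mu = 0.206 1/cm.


HU = ((mu_tissue - mu_water) / mu_water) * 1000
HU = ((0.3234 - 0.206) / 0.206) * 1000
HU = 569.9


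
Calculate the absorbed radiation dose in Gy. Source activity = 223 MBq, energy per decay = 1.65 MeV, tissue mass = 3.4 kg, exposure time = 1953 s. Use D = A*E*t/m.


A = 223 MBq = 2.2300e+08 Bq
E = 1.65 MeV = 2.6433e-13 J
D = A*E*t/m = 2.2300e+08*2.6433e-13*1953/3.4
D = 0.03386 Gy


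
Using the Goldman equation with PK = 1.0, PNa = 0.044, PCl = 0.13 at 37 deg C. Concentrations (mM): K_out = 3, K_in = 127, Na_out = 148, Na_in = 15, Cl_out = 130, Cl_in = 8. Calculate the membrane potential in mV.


Vm = (RT/F)*ln((PK*Ko + PNa*Nao + PCl*Cli)/(PK*Ki + PNa*Nai + PCl*Clo))
Numer = 10.552, Denom = 144.56
Vm = -69.95 mV


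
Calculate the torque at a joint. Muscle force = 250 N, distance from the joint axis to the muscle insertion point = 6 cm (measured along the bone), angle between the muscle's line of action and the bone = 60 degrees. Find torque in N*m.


Torque = F * d * sin(theta)   (moment arm = d*sin(theta))
d = 6 cm = 0.06 m
Torque = 250 * 0.06 * sin(60)
Torque = 12.99 N*m


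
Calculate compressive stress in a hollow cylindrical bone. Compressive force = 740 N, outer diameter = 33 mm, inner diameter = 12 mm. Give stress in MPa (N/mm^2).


A = pi*(r_o^2 - r_i^2)
r_o = 16.5 mm, r_i = 6 mm
A = 742.201 mm^2
sigma = F/A = 740 / 742.201
sigma = 0.997 MPa


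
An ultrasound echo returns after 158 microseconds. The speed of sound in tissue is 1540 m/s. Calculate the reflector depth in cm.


depth = c * t / 2
t = 158 us = 1.5800e-04 s
depth = 1540 * 1.5800e-04 / 2
depth = 0.12166 m = 12.166 cm


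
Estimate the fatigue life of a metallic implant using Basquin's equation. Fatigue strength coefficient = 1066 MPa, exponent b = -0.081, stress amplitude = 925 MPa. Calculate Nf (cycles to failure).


sigma_a = sigma_f' * (2Nf)^b
2Nf = (sigma_a/sigma_f')^(1/b)
2Nf = (925/1066)^(1/-0.081)
2Nf = 5.7634806
Nf = 2.882


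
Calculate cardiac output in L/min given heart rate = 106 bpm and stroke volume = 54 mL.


CO = HR * SV
CO = 106 * 54 / 1000
CO = 5.724 L/min


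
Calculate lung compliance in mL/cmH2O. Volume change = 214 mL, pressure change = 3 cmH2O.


C = dV / dP
C = 214 / 3
C = 71.33 mL/cmH2O


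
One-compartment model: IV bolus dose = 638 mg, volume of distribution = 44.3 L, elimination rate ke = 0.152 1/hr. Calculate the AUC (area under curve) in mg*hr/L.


C0 = Dose/Vd = 638/44.3 = 14.4018 mg/L
AUC = C0/ke = 14.4018/0.152
AUC = 94.75 mg*hr/L


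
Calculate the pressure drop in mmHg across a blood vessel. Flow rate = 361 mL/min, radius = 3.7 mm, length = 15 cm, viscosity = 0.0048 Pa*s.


dP = 8*mu*L*Q / (pi*r^4)
Q = 361 mL/min = 6.01667e-06 m^3/s
dP = 58.8602 Pa = 58.8602 / 133.322 mmHg = 0.4415 mmHg


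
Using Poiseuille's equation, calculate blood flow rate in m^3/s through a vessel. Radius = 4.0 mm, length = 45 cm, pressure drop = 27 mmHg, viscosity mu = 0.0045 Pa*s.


Q = pi*r^4*dP / (8*mu*L)
r = 0.004 m, L = 0.45 m
dP = 27 mmHg = 3599.694 Pa
Q = 1.7871e-04 m^3/s


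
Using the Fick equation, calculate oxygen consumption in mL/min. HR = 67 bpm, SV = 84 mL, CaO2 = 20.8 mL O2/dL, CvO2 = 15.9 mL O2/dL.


CO = HR*SV = 67*84/1000 = 5.628 L/min
a-v O2 diff = 20.8 - 15.9 = 4.9 mL/dL
VO2 = CO * (CaO2-CvO2) * 10 dL/L
VO2 = 5.628 * 4.9 * 10
VO2 = 275.8 mL/min


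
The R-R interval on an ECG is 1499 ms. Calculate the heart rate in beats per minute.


HR = 60 / RR_interval(s)
RR = 1499 ms = 1.499 s
HR = 60 / 1.499 = 40.03 bpm


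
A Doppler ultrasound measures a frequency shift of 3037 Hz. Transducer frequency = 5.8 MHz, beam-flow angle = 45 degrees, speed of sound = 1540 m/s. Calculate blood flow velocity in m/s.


v = fd * c / (2 * f0 * cos(theta))
v = 3037 * 1540 / (2 * 5.8000e+06 * cos(45))
v = 0.5702 m/s


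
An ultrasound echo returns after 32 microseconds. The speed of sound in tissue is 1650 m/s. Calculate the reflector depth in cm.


depth = c * t / 2
t = 32 us = 3.2000e-05 s
depth = 1650 * 3.2000e-05 / 2
depth = 0.0264 m = 2.64 cm


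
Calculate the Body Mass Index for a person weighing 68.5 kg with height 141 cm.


BMI = weight / height^2
height = 141 cm = 1.41 m
BMI = 68.5 / 1.41^2
BMI = 34.46 kg/m^2


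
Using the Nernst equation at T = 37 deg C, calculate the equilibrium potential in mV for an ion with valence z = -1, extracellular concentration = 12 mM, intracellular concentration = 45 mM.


E = (RT/(zF)) * ln(C_out/C_in)
T = 37 + 273.15 = 310.15 K
E = (8.314 * 310.15 / (-1 * 96485)) * ln(12/45)
E = 35.32 mV


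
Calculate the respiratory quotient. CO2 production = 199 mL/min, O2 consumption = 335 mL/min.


RQ = VCO2 / VO2
RQ = 199 / 335
RQ = 0.594


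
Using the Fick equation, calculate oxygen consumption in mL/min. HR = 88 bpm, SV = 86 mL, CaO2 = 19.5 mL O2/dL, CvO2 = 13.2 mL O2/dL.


CO = HR*SV = 88*86/1000 = 7.568 L/min
a-v O2 diff = 19.5 - 13.2 = 6.3 mL/dL
VO2 = CO * (CaO2-CvO2) * 10 dL/L
VO2 = 7.568 * 6.3 * 10
VO2 = 476.8 mL/min


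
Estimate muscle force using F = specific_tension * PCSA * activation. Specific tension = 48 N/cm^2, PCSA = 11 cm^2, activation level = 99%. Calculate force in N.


F = sigma * PCSA * activation
F = 48 * 11 * 0.99
F = 522.7 N


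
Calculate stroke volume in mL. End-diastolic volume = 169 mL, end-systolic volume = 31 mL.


SV = EDV - ESV
SV = 169 - 31
SV = 138 mL


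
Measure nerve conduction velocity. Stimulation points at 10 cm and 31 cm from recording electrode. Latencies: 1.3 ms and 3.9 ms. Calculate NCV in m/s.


Distance = (31 - 10) / 100 = 0.21 m
dt = (3.9 - 1.3) / 1000 = 0.0026 s
NCV = dist / dt = 80.77 m/s


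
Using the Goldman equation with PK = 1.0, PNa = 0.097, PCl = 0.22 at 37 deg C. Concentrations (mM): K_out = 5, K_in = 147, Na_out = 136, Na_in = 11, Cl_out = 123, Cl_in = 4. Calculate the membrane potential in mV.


Vm = (RT/F)*ln((PK*Ko + PNa*Nao + PCl*Cli)/(PK*Ki + PNa*Nai + PCl*Clo))
Numer = 19.072, Denom = 175.127
Vm = -59.26 mV


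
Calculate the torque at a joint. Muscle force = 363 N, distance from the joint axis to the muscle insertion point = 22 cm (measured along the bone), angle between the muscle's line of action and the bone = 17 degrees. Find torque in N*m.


Torque = F * d * sin(theta)   (moment arm = d*sin(theta))
d = 22 cm = 0.22 m
Torque = 363 * 0.22 * sin(17)
Torque = 23.35 N*m


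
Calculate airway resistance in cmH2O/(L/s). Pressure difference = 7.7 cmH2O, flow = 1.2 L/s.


R = dP / flow
R = 7.7 / 1.2
R = 6.417 cmH2O/(L/s)


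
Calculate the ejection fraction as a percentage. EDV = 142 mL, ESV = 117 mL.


SV = EDV - ESV = 142 - 117 = 25 mL
EF = SV/EDV * 100 = 25/142 * 100
EF = 17.61%


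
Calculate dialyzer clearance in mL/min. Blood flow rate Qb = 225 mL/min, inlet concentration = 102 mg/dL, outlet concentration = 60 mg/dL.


K = Qb * (Cb_in - Cb_out) / Cb_in
K = 225 * (102 - 60) / 102
K = 92.65 mL/min


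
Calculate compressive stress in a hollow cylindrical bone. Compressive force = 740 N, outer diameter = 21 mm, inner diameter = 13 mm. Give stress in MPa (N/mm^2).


A = pi*(r_o^2 - r_i^2)
r_o = 10.5 mm, r_i = 6.5 mm
A = 213.628 mm^2
sigma = F/A = 740 / 213.628
sigma = 3.464 MPa


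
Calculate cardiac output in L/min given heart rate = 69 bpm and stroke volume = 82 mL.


CO = HR * SV
CO = 69 * 82 / 1000
CO = 5.658 L/min


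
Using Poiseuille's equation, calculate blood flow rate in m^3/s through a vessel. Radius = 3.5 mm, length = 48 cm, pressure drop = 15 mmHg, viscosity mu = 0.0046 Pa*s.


Q = pi*r^4*dP / (8*mu*L)
r = 0.0035 m, L = 0.48 m
dP = 15 mmHg = 1999.83 Pa
Q = 5.3374e-05 m^3/s


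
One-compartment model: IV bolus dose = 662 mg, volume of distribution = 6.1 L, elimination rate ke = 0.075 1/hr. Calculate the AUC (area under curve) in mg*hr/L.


C0 = Dose/Vd = 662/6.1 = 108.525 mg/L
AUC = C0/ke = 108.525/0.075
AUC = 1447 mg*hr/L


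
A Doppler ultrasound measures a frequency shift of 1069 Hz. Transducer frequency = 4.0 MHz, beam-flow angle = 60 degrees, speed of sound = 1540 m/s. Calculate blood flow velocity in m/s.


v = fd * c / (2 * f0 * cos(theta))
v = 1069 * 1540 / (2 * 4.0000e+06 * cos(60))
v = 0.4116 m/s


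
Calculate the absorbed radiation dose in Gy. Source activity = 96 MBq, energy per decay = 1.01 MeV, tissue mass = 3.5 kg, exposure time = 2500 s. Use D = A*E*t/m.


A = 96 MBq = 9.6000e+07 Bq
E = 1.01 MeV = 1.61802e-13 J
D = A*E*t/m = 9.6000e+07*1.61802e-13*2500/3.5
D = 0.01109 Gy


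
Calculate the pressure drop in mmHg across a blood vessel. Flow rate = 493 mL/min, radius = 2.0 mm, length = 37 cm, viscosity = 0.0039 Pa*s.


dP = 8*mu*L*Q / (pi*r^4)
Q = 493 mL/min = 8.21667e-06 m^3/s
dP = 1887.05 Pa = 1887.05 / 133.322 mmHg = 14.15 mmHg


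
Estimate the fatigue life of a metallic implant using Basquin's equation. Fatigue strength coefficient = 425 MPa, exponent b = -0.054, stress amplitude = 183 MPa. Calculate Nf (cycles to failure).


sigma_a = sigma_f' * (2Nf)^b
2Nf = (sigma_a/sigma_f')^(1/b)
2Nf = (183/425)^(1/-0.054)
2Nf = 5978974.1
Nf = 2.9895e+06


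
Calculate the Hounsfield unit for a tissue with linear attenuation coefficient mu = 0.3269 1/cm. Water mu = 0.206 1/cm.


HU = ((mu_tissue - mu_water) / mu_water) * 1000
HU = ((0.3269 - 0.206) / 0.206) * 1000
HU = 586.9


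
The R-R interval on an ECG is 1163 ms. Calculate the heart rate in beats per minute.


HR = 60 / RR_interval(s)
RR = 1163 ms = 1.163 s
HR = 60 / 1.163 = 51.59 bpm


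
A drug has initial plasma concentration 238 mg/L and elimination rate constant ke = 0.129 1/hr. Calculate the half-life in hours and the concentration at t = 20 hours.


t_half = ln(2) / ke = 0.693147 / 0.129 = 5.373 hr
C(t) = C0 * exp(-ke*t) = 238 * exp(-0.129*20)
C(20) = 18.03 mg/L


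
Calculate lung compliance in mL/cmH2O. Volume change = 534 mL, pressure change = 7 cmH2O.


C = dV / dP
C = 534 / 7
C = 76.29 mL/cmH2O


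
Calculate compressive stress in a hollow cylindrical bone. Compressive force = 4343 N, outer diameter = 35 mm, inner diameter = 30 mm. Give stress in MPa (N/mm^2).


A = pi*(r_o^2 - r_i^2)
r_o = 17.5 mm, r_i = 15 mm
A = 255.254 mm^2
sigma = F/A = 4343 / 255.254
sigma = 17.01 MPa


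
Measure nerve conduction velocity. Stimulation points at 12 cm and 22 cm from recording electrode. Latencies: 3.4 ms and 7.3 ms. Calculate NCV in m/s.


Distance = (22 - 12) / 100 = 0.1 m
dt = (7.3 - 3.4) / 1000 = 0.0039 s
NCV = dist / dt = 25.64 m/s


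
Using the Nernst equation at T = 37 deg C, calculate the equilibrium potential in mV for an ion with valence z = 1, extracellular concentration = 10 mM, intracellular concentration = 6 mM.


E = (RT/(zF)) * ln(C_out/C_in)
T = 37 + 273.15 = 310.15 K
E = (8.314 * 310.15 / (1 * 96485)) * ln(10/6)
E = 13.65 mV


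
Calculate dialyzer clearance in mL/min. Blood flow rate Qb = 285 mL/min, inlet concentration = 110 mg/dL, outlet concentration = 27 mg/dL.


K = Qb * (Cb_in - Cb_out) / Cb_in
K = 285 * (110 - 27) / 110
K = 215 mL/min


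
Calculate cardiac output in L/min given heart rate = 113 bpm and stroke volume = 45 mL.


CO = HR * SV
CO = 113 * 45 / 1000
CO = 5.085 L/min


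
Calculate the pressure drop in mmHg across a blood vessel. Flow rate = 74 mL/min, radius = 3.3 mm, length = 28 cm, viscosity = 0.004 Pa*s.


dP = 8*mu*L*Q / (pi*r^4)
Q = 74 mL/min = 1.23333e-06 m^3/s
dP = 29.6607 Pa = 29.6607 / 133.322 mmHg = 0.2225 mmHg


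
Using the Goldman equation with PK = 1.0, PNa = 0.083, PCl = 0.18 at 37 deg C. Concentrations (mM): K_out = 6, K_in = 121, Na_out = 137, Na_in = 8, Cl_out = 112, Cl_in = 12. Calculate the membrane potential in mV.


Vm = (RT/F)*ln((PK*Ko + PNa*Nao + PCl*Cli)/(PK*Ki + PNa*Nai + PCl*Clo))
Numer = 19.531, Denom = 141.824
Vm = -52.99 mV


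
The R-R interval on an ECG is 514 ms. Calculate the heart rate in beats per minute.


HR = 60 / RR_interval(s)
RR = 514 ms = 0.514 s
HR = 60 / 0.514 = 116.7 bpm


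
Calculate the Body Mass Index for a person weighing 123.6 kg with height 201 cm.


BMI = weight / height^2
height = 201 cm = 2.01 m
BMI = 123.6 / 2.01^2
BMI = 30.59 kg/m^2


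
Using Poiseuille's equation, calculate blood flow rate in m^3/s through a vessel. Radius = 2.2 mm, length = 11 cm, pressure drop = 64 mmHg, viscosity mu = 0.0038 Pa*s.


Q = pi*r^4*dP / (8*mu*L)
r = 0.0022 m, L = 0.11 m
dP = 64 mmHg = 8532.608 Pa
Q = 1.8778e-04 m^3/s


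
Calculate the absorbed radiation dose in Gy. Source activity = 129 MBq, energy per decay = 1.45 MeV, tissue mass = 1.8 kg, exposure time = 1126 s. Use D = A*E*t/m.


A = 129 MBq = 1.2900e+08 Bq
E = 1.45 MeV = 2.3229e-13 J
D = A*E*t/m = 1.2900e+08*2.3229e-13*1126/1.8
D = 0.01875 Gy


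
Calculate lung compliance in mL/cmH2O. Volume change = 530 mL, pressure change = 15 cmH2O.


C = dV / dP
C = 530 / 15
C = 35.33 mL/cmH2O


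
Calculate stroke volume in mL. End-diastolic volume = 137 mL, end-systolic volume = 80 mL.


SV = EDV - ESV
SV = 137 - 80
SV = 57 mL


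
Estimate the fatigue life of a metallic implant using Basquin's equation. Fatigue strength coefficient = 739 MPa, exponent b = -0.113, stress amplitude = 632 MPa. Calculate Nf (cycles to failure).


sigma_a = sigma_f' * (2Nf)^b
2Nf = (sigma_a/sigma_f')^(1/b)
2Nf = (632/739)^(1/-0.113)
2Nf = 3.9914168
Nf = 1.996


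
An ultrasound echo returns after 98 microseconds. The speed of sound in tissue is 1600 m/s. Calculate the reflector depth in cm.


depth = c * t / 2
t = 98 us = 9.8000e-05 s
depth = 1600 * 9.8000e-05 / 2
depth = 0.0784 m = 7.84 cm


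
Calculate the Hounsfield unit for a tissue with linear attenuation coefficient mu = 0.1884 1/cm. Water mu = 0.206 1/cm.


HU = ((mu_tissue - mu_water) / mu_water) * 1000
HU = ((0.1884 - 0.206) / 0.206) * 1000
HU = -85.44


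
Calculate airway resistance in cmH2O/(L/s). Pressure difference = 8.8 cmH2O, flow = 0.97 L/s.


R = dP / flow
R = 8.8 / 0.97
R = 9.072 cmH2O/(L/s)


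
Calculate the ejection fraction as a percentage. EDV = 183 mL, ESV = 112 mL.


SV = EDV - ESV = 183 - 112 = 71 mL
EF = SV/EDV * 100 = 71/183 * 100
EF = 38.8%


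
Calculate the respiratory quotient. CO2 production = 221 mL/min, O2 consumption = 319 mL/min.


RQ = VCO2 / VO2
RQ = 221 / 319
RQ = 0.6928


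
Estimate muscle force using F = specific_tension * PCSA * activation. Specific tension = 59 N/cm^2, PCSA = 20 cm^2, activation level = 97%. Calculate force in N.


F = sigma * PCSA * activation
F = 59 * 20 * 0.97
F = 1145 N


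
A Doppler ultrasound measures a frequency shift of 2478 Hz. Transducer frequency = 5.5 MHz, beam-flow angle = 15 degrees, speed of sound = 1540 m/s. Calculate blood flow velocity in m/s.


v = fd * c / (2 * f0 * cos(theta))
v = 2478 * 1540 / (2 * 5.5000e+06 * cos(15))
v = 0.3592 m/s


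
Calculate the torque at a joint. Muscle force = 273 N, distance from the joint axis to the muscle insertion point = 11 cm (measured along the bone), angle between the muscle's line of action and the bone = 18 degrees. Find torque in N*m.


Torque = F * d * sin(theta)   (moment arm = d*sin(theta))
d = 11 cm = 0.11 m
Torque = 273 * 0.11 * sin(18)
Torque = 9.28 N*m


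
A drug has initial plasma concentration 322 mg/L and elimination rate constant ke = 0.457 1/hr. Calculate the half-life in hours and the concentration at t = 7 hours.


t_half = ln(2) / ke = 0.693147 / 0.457 = 1.517 hr
C(t) = C0 * exp(-ke*t) = 322 * exp(-0.457*7)
C(7) = 13.14 mg/L


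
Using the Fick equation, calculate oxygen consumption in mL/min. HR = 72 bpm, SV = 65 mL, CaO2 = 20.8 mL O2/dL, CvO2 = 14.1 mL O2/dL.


CO = HR*SV = 72*65/1000 = 4.68 L/min
a-v O2 diff = 20.8 - 14.1 = 6.7 mL/dL
VO2 = CO * (CaO2-CvO2) * 10 dL/L
VO2 = 4.68 * 6.7 * 10
VO2 = 313.6 mL/min


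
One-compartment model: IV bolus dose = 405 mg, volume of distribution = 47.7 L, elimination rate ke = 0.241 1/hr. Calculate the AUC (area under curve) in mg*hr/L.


C0 = Dose/Vd = 405/47.7 = 8.49057 mg/L
AUC = C0/ke = 8.49057/0.241
AUC = 35.23 mg*hr/L


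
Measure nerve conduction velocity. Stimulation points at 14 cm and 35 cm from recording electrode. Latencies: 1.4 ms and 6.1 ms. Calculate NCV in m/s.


Distance = (35 - 14) / 100 = 0.21 m
dt = (6.1 - 1.4) / 1000 = 0.0047 s
NCV = dist / dt = 44.68 m/s


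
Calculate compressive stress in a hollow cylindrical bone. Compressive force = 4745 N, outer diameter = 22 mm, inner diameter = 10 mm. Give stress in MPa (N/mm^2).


A = pi*(r_o^2 - r_i^2)
r_o = 11 mm, r_i = 5 mm
A = 301.593 mm^2
sigma = F/A = 4745 / 301.593
sigma = 15.73 MPa


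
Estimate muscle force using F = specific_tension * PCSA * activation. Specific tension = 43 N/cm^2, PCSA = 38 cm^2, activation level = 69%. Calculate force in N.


F = sigma * PCSA * activation
F = 43 * 38 * 0.69
F = 1127 N


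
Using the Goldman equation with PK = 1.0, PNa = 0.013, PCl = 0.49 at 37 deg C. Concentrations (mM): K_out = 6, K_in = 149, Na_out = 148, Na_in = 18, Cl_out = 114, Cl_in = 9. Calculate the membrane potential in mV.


Vm = (RT/F)*ln((PK*Ko + PNa*Nao + PCl*Cli)/(PK*Ki + PNa*Nai + PCl*Clo))
Numer = 12.334, Denom = 205.094
Vm = -75.13 mV


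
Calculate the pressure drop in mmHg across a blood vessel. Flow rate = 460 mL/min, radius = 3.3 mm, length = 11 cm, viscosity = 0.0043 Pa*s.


dP = 8*mu*L*Q / (pi*r^4)
Q = 460 mL/min = 7.66667e-06 m^3/s
dP = 77.8668 Pa = 77.8668 / 133.322 mmHg = 0.5841 mmHg


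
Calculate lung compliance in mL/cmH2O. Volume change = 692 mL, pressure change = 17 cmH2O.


C = dV / dP
C = 692 / 17
C = 40.71 mL/cmH2O


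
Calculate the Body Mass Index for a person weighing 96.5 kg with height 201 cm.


BMI = weight / height^2
height = 201 cm = 2.01 m
BMI = 96.5 / 2.01^2
BMI = 23.89 kg/m^2


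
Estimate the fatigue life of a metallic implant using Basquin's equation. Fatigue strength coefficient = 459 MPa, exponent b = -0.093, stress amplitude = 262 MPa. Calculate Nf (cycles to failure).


sigma_a = sigma_f' * (2Nf)^b
2Nf = (sigma_a/sigma_f')^(1/b)
2Nf = (262/459)^(1/-0.093)
2Nf = 415.3384
Nf = 207.7


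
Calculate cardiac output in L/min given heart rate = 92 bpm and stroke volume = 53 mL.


CO = HR * SV
CO = 92 * 53 / 1000
CO = 4.876 L/min


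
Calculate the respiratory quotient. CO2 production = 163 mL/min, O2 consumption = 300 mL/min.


RQ = VCO2 / VO2
RQ = 163 / 300
RQ = 0.5433


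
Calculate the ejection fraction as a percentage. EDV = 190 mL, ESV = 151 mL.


SV = EDV - ESV = 190 - 151 = 39 mL
EF = SV/EDV * 100 = 39/190 * 100
EF = 20.53%


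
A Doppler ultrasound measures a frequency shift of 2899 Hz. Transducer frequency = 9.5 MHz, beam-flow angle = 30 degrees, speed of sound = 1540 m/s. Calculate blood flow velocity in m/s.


v = fd * c / (2 * f0 * cos(theta))
v = 2899 * 1540 / (2 * 9.5000e+06 * cos(30))
v = 0.2713 m/s


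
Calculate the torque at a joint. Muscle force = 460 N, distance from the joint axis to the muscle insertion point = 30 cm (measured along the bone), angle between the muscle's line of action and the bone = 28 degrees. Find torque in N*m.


Torque = F * d * sin(theta)   (moment arm = d*sin(theta))
d = 30 cm = 0.3 m
Torque = 460 * 0.3 * sin(28)
Torque = 64.79 N*m


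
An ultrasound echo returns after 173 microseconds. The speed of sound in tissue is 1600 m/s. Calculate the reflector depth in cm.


depth = c * t / 2
t = 173 us = 1.7300e-04 s
depth = 1600 * 1.7300e-04 / 2
depth = 0.1384 m = 13.84 cm


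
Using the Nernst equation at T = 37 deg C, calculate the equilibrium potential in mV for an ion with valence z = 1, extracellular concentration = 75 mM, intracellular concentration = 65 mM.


E = (RT/(zF)) * ln(C_out/C_in)
T = 37 + 273.15 = 310.15 K
E = (8.314 * 310.15 / (1 * 96485)) * ln(75/65)
E = 3.824 mV


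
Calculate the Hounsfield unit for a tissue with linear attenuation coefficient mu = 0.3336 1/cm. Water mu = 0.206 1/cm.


HU = ((mu_tissue - mu_water) / mu_water) * 1000
HU = ((0.3336 - 0.206) / 0.206) * 1000
HU = 619.4


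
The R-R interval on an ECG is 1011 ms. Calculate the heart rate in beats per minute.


HR = 60 / RR_interval(s)
RR = 1011 ms = 1.011 s
HR = 60 / 1.011 = 59.35 bpm


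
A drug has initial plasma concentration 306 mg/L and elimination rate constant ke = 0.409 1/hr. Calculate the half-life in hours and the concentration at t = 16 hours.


t_half = ln(2) / ke = 0.693147 / 0.409 = 1.695 hr
C(t) = C0 * exp(-ke*t) = 306 * exp(-0.409*16)
C(16) = 0.4402 mg/L


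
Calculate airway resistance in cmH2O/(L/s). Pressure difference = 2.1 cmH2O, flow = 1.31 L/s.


R = dP / flow
R = 2.1 / 1.31
R = 1.603 cmH2O/(L/s)


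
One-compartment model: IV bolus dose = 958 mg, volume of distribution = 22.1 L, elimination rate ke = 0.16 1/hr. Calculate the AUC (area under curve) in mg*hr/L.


C0 = Dose/Vd = 958/22.1 = 43.3484 mg/L
AUC = C0/ke = 43.3484/0.16
AUC = 270.9 mg*hr/L


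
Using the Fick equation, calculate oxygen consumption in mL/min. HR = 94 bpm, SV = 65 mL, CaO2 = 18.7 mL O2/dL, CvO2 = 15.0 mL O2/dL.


CO = HR*SV = 94*65/1000 = 6.11 L/min
a-v O2 diff = 18.7 - 15.0 = 3.7 mL/dL
VO2 = CO * (CaO2-CvO2) * 10 dL/L
VO2 = 6.11 * 3.7 * 10
VO2 = 226.1 mL/min


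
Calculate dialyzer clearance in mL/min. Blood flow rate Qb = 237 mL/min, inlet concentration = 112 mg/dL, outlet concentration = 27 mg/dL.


K = Qb * (Cb_in - Cb_out) / Cb_in
K = 237 * (112 - 27) / 112
K = 179.9 mL/min


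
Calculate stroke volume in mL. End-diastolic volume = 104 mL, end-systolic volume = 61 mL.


SV = EDV - ESV
SV = 104 - 61
SV = 43 mL


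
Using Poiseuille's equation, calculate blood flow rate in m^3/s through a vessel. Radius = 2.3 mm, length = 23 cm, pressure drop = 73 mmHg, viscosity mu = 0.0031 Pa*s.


Q = pi*r^4*dP / (8*mu*L)
r = 0.0023 m, L = 0.23 m
dP = 73 mmHg = 9732.506 Pa
Q = 1.5001e-04 m^3/s


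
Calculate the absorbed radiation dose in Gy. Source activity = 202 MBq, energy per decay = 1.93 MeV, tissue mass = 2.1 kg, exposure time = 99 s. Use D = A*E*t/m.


A = 202 MBq = 2.0200e+08 Bq
E = 1.93 MeV = 3.09186e-13 J
D = A*E*t/m = 2.0200e+08*3.09186e-13*99/2.1
D = 0.002944 Gy


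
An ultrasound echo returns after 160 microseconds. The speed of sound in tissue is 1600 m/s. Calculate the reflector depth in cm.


depth = c * t / 2
t = 160 us = 1.6000e-04 s
depth = 1600 * 1.6000e-04 / 2
depth = 0.128 m = 12.8 cm


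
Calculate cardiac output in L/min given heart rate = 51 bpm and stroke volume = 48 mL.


CO = HR * SV
CO = 51 * 48 / 1000
CO = 2.448 L/min


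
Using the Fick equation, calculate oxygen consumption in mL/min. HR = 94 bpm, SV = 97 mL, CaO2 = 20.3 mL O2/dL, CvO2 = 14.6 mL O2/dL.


CO = HR*SV = 94*97/1000 = 9.118 L/min
a-v O2 diff = 20.3 - 14.6 = 5.7 mL/dL
VO2 = CO * (CaO2-CvO2) * 10 dL/L
VO2 = 9.118 * 5.7 * 10
VO2 = 519.7 mL/min


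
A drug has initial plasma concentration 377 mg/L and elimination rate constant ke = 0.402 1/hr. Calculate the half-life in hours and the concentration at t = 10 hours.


t_half = ln(2) / ke = 0.693147 / 0.402 = 1.724 hr
C(t) = C0 * exp(-ke*t) = 377 * exp(-0.402*10)
C(10) = 6.768 mg/L


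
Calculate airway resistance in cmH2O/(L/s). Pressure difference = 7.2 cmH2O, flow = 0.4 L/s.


R = dP / flow
R = 7.2 / 0.4
R = 18 cmH2O/(L/s)


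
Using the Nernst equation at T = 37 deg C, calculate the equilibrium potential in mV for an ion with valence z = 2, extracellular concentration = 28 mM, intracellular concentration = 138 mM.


E = (RT/(zF)) * ln(C_out/C_in)
T = 37 + 273.15 = 310.15 K
E = (8.314 * 310.15 / (2 * 96485)) * ln(28/138)
E = -21.31 mV


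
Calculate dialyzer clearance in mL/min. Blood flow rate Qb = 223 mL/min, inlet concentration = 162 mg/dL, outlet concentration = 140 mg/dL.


K = Qb * (Cb_in - Cb_out) / Cb_in
K = 223 * (162 - 140) / 162
K = 30.28 mL/min


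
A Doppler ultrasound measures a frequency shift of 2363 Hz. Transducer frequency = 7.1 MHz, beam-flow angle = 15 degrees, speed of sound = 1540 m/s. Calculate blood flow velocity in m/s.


v = fd * c / (2 * f0 * cos(theta))
v = 2363 * 1540 / (2 * 7.1000e+06 * cos(15))
v = 0.2653 m/s


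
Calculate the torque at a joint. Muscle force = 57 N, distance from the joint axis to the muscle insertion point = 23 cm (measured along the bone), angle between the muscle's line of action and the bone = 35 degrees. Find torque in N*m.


Torque = F * d * sin(theta)   (moment arm = d*sin(theta))
d = 23 cm = 0.23 m
Torque = 57 * 0.23 * sin(35)
Torque = 7.52 N*m


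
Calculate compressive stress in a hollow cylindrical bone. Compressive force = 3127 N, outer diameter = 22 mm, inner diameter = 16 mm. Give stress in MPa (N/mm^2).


A = pi*(r_o^2 - r_i^2)
r_o = 11 mm, r_i = 8 mm
A = 179.071 mm^2
sigma = F/A = 3127 / 179.071
sigma = 17.46 MPa


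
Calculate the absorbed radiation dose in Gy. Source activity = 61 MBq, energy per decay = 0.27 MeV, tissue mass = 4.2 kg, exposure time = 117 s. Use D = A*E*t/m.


A = 61 MBq = 6.1000e+07 Bq
E = 0.27 MeV = 4.3254e-14 J
D = A*E*t/m = 6.1000e+07*4.3254e-14*117/4.2
D = 7.3501e-05 Gy


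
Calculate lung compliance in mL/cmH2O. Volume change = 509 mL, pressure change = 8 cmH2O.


C = dV / dP
C = 509 / 8
C = 63.62 mL/cmH2O


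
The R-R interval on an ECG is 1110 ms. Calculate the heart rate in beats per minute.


HR = 60 / RR_interval(s)
RR = 1110 ms = 1.11 s
HR = 60 / 1.11 = 54.05 bpm


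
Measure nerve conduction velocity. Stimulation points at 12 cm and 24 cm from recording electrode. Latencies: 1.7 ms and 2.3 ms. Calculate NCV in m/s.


Distance = (24 - 12) / 100 = 0.12 m
dt = (2.3 - 1.7) / 1000 = 6.0000e-04 s
NCV = dist / dt = 200 m/s


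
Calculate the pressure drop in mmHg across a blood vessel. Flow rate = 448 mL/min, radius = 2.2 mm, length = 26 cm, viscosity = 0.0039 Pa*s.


dP = 8*mu*L*Q / (pi*r^4)
Q = 448 mL/min = 7.46667e-06 m^3/s
dP = 823.027 Pa = 823.027 / 133.322 mmHg = 6.173 mmHg


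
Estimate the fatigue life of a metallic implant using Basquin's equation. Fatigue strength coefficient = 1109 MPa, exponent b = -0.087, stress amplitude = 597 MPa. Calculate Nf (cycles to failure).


sigma_a = sigma_f' * (2Nf)^b
2Nf = (sigma_a/sigma_f')^(1/b)
2Nf = (597/1109)^(1/-0.087)
2Nf = 1234.418
Nf = 617.2


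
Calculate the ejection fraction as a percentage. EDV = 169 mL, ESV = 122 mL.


SV = EDV - ESV = 169 - 122 = 47 mL
EF = SV/EDV * 100 = 47/169 * 100
EF = 27.81%


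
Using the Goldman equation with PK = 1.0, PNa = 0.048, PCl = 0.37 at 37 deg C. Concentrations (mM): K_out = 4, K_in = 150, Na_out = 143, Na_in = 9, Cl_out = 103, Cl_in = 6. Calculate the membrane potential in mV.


Vm = (RT/F)*ln((PK*Ko + PNa*Nao + PCl*Cli)/(PK*Ki + PNa*Nai + PCl*Clo))
Numer = 13.084, Denom = 188.542
Vm = -71.3 mV


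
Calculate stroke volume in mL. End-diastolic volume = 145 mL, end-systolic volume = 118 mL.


SV = EDV - ESV
SV = 145 - 118
SV = 27 mL


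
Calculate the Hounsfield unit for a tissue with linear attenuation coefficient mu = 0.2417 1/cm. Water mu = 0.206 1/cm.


HU = ((mu_tissue - mu_water) / mu_water) * 1000
HU = ((0.2417 - 0.206) / 0.206) * 1000
HU = 173.3


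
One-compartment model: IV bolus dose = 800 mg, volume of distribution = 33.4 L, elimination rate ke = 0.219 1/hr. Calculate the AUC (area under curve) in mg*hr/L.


C0 = Dose/Vd = 800/33.4 = 23.9521 mg/L
AUC = C0/ke = 23.9521/0.219
AUC = 109.4 mg*hr/L


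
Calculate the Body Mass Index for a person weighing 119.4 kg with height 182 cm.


BMI = weight / height^2
height = 182 cm = 1.82 m
BMI = 119.4 / 1.82^2
BMI = 36.05 kg/m^2


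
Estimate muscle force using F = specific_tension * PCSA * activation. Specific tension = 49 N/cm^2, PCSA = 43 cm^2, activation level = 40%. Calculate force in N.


F = sigma * PCSA * activation
F = 49 * 43 * 0.4
F = 842.8 N


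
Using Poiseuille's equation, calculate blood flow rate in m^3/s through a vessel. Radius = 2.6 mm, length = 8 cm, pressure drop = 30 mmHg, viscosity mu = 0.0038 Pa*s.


Q = pi*r^4*dP / (8*mu*L)
r = 0.0026 m, L = 0.08 m
dP = 30 mmHg = 3999.66 Pa
Q = 2.3610e-04 m^3/s


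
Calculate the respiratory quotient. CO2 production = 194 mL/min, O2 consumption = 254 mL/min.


RQ = VCO2 / VO2
RQ = 194 / 254
RQ = 0.7638


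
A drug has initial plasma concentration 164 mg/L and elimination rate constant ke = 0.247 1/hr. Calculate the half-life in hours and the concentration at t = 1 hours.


t_half = ln(2) / ke = 0.693147 / 0.247 = 2.806 hr
C(t) = C0 * exp(-ke*t) = 164 * exp(-0.247*1)
C(1) = 128.1 mg/L


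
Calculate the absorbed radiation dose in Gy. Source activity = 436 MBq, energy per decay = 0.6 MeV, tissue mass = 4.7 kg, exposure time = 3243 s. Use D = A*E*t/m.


A = 436 MBq = 4.3600e+08 Bq
E = 0.6 MeV = 9.612e-14 J
D = A*E*t/m = 4.3600e+08*9.612e-14*3243/4.7
D = 0.02892 Gy


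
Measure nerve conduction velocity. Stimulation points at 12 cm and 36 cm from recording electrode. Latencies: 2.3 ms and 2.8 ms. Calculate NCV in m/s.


Distance = (36 - 12) / 100 = 0.24 m
dt = (2.8 - 2.3) / 1000 = 5.0000e-04 s
NCV = dist / dt = 480 m/s


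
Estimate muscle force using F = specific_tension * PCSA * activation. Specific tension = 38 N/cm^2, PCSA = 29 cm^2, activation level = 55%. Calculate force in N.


F = sigma * PCSA * activation
F = 38 * 29 * 0.55
F = 606.1 N


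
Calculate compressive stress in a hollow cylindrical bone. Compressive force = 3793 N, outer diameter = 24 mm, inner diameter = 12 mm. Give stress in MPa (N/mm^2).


A = pi*(r_o^2 - r_i^2)
r_o = 12 mm, r_i = 6 mm
A = 339.292 mm^2
sigma = F/A = 3793 / 339.292
sigma = 11.18 MPa


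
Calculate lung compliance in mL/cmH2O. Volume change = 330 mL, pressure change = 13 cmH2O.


C = dV / dP
C = 330 / 13
C = 25.38 mL/cmH2O


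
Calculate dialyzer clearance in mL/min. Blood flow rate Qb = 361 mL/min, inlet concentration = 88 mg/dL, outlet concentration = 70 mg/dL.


K = Qb * (Cb_in - Cb_out) / Cb_in
K = 361 * (88 - 70) / 88
K = 73.84 mL/min


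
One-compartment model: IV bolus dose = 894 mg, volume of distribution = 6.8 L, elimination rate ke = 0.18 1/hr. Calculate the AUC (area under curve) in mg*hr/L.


C0 = Dose/Vd = 894/6.8 = 131.471 mg/L
AUC = C0/ke = 131.471/0.18
AUC = 730.4 mg*hr/L


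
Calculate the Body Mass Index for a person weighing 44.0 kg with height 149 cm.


BMI = weight / height^2
height = 149 cm = 1.49 m
BMI = 44.0 / 1.49^2
BMI = 19.82 kg/m^2


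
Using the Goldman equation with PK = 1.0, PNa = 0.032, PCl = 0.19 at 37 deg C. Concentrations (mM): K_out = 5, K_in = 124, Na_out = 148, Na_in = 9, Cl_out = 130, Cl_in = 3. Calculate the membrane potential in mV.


Vm = (RT/F)*ln((PK*Ko + PNa*Nao + PCl*Cli)/(PK*Ki + PNa*Nai + PCl*Clo))
Numer = 10.306, Denom = 148.988
Vm = -71.39 mV


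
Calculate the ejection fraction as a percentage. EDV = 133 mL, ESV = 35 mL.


SV = EDV - ESV = 133 - 35 = 98 mL
EF = SV/EDV * 100 = 98/133 * 100
EF = 73.68%


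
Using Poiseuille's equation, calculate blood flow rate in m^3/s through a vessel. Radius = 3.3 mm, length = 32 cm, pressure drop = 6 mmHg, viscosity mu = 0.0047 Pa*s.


Q = pi*r^4*dP / (8*mu*L)
r = 0.0033 m, L = 0.32 m
dP = 6 mmHg = 799.932 Pa
Q = 2.4770e-05 m^3/s


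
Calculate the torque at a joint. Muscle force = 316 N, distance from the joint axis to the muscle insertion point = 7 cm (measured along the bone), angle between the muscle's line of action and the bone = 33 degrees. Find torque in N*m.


Torque = F * d * sin(theta)   (moment arm = d*sin(theta))
d = 7 cm = 0.07 m
Torque = 316 * 0.07 * sin(33)
Torque = 12.05 N*m
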